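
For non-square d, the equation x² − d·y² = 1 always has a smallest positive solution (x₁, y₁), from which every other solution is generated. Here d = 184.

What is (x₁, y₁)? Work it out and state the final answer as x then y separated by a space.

24335 1794

√184 = [13; 1,1,3,2,1,2,1,2,3,1,1,26, …], period ℓ=12 (even) → k=11
i=0: a=13 ⇒ p=13, q=1
i=1: a=1 ⇒ p=14, q=1
…
i=3: a=3 ⇒ p=95, q=7
i=4: a=2 ⇒ p=217, q=16
i=5: a=1 ⇒ p=312, q=23
i=6: a=2 ⇒ p=841, q=62
i=7: a=1 ⇒ p=1153, q=85
i=8: a=2 ⇒ p=3147, q=232
…
i=10: a=1 ⇒ p=13741, q=1013
i=11: a=1 ⇒ p=24335, q=1794
→ (24335, 1794).  Check: 24335²=592192225, 184·1794²=592192224, difference 1.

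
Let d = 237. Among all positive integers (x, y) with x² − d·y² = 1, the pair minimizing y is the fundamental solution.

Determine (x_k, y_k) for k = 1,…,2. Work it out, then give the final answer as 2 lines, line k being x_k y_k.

√237 = [15; 2,1,1,7,10,7,1,1,2,30, …], period ℓ=10 (even) → k=9
k=0  a_k=15  p_k/q_k = 15/1
…
k=8  a_k=1  p_k/q_k = 90075/5851
k=9  a_k=2  p_k/q_k = 228151/14820
fundamental: x₁=228151, y₁=14820  (since 52052878801 − 237·219632400 = 1)
n=2: (228151,14820)∘(228151,14820) = (228151·228151+237·14820·14820, 228151·14820+14820·228151) = (104105757601,6762395640)

228151 14820
104105757601 6762395640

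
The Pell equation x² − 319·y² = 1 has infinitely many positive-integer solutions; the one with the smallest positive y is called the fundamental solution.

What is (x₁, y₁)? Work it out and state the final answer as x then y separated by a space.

12901780 722361

[17; 1,6,5,1,4,…,6,1,34] for √319; ℓ=14 ⇒ convergent index 13
a_0=17:  p_0=17·1+0=17,  q_0=17·0+1=1
…
a_2=6:  p_2=6·18+17=125,  q_2=6·1+1=7
…
a_6=3:  p_6=3·3715+768=11913,  q_6=3·208+43=667
a_7=1:  p_7=1·11913+3715=15628,  q_7=1·667+208=875
…
a_9=4:  p_9=4·58797+15628=250816,  q_9=4·3292+875=14043
a_10=1:  p_10=1·250816+58797=309613,  q_10=1·14043+3292=17335
…
a_12=6:  p_12=6·1798881+309613=11102899,  q_12=6·100718+17335=621643
a_13=1:  p_13=1·11102899+1798881=12901780,  q_13=1·621643+100718=722361
fundamental: x₁=12901780, y₁=722361  (since 166455927168400 − 319·521805414321 = 1)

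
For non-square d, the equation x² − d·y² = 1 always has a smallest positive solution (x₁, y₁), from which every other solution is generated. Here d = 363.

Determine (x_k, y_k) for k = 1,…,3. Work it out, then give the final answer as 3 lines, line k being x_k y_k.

√363 = [19; 19,38, …], period ℓ=2 (even) → k=1
k=0  a_k=19  p_k/q_k = 19/1
k=1  a_k=19  p_k/q_k = 362/19
→ (362, 19).  Check: 362²=131044, 363·19²=131043, difference 1.
(x_2, y_2) = (362·362 + 363·19·19, 362·19 + 19·362) = (262087, 13756)
(x_3, y_3) = (362·262087 + 363·19·13756, 362·13756 + 19·262087) = (189750626, 9959325)

362 19
262087 13756
189750626 9959325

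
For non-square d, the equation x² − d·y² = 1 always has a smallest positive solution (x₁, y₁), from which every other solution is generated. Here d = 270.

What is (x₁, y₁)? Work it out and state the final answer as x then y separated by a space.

5291 322

√270 → a₀=16, period (2,3,6,3,2,32); ℓ=6 even so k=5
k=0  a_k=16  p_k/q_k = 16/1
k=1  a_k=2  p_k/q_k = 33/2
k=2  a_k=3  p_k/q_k = 115/7
k=3  a_k=6  p_k/q_k = 723/44
k=4  a_k=3  p_k/q_k = 2284/139
k=5  a_k=2  p_k/q_k = 5291/322
fundamental: x₁=5291, y₁=322  (since 27994681 − 270·103684 = 1)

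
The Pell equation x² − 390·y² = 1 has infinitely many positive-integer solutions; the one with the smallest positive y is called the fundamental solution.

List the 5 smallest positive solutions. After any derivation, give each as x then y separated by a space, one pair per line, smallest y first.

79 4
12481 632
1971919 99852
311550721 15775984
49223041999 2492505620

√390 = [19; 1,2,1,38, …], period ℓ=4 (even) → k=3
k=0  a_k=19  p_k/q_k = 19/1
…
k=2  a_k=2  p_k/q_k = 59/3
k=3  a_k=1  p_k/q_k = 79/4
fundamental: x₁=79, y₁=4  (since 6241 − 390·16 = 1)
k=2:  x_2 = 79·79+390·4·4 = 12481,  y_2 = 79·4+4·79 = 632
k=3:  x_3 = 79·12481+390·4·632 = 1971919,  y_3 = 79·632+4·12481 = 99852
k=4:  x_4 = 79·1971919+390·4·99852 = 311550721,  y_4 = 79·99852+4·1971919 = 15775984
k=5:  x_5 = 79·311550721+390·4·15775984 = 49223041999,  y_5 = 79·15775984+4·311550721 = 2492505620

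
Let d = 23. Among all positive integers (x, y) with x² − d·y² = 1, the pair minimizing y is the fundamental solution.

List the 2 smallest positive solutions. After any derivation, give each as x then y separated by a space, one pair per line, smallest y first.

√23 → a₀=4, period (1,3,1,8); ℓ=4 even so k=3
k=0  a_k=4  p_k/q_k = 4/1
…
k=2  a_k=3  p_k/q_k = 19/4
k=3  a_k=1  p_k/q_k = 24/5
(x₁, y₁) = (24, 5);  24² − 23·5² = 1 ✓
k=2:  x_2 = 24·24+23·5·5 = 1151,  y_2 = 24·5+5·24 = 240

24 5
1151 240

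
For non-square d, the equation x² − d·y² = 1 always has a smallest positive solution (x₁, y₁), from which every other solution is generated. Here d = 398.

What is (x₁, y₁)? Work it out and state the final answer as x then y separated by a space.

√398 = [19; 1,18,1,38, …], period ℓ=4 (even) → k=3
k=0  a_k=19  p_k/q_k = 19/1
…
k=2  a_k=18  p_k/q_k = 379/19
k=3  a_k=1  p_k/q_k = 399/20
fundamental: x₁=399, y₁=20  (since 159201 − 398·400 = 1)

399 20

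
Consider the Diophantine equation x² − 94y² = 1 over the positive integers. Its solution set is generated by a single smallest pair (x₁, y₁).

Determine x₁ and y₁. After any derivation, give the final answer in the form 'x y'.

[9; 1,2,3,1,1,…,2,1,18] for √94; ℓ=16 ⇒ convergent index 15
a_0=9:  p_0=9·1+0=9,  q_0=9·0+1=1
a_1=1:  p_1=1·9+1=10,  q_1=1·1+0=1
…
a_3=3:  p_3=3·29+10=97,  q_3=3·3+1=10
…
a_6=5:  p_6=5·223+126=1241,  q_6=5·23+13=128
…
a_11=1:  p_11=1·85038+14417=99455,  q_11=1·8771+1487=10258
…
a_14=2:  p_14=2·652934+184493=1490361,  q_14=2·67345+19029=153719
a_15=1:  p_15=1·1490361+652934=2143295,  q_15=1·153719+67345=221064
fundamental: x₁=2143295, y₁=221064  (since 4593713457025 − 94·48869292096 = 1)

2143295 221064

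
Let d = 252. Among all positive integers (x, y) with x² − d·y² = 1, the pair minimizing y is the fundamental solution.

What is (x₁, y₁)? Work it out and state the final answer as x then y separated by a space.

√252 = [15; 1,6,1,30, …], period ℓ=4 (even) → k=3
step 0: (15, 1)  from 15·(1,0) + (0,1)
step 1: (16, 1)  from 1·(15,1) + (1,0)
step 2: (111, 7)  from 6·(16,1) + (15,1)
step 3: (127, 8)  from 1·(111,7) + (16,1)
(x₁, y₁) = (127, 8);  127² − 252·8² = 1 ✓

127 8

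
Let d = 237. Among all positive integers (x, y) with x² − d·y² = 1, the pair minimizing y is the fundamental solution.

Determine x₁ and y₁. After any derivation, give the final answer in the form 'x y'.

√237 = [15; 2,1,1,7,10,7,1,1,2,30, …], period ℓ=10 (even) → k=9
step 0: (15, 1)  from 15·(1,0) + (0,1)
…
step 2: (46, 3)  from 1·(31,2) + (15,1)
…
step 6: (42074, 2733)  from 7·(5927,385) + (585,38)
…
step 8: (90075, 5851)  from 1·(48001,3118) + (42074,2733)
step 9: (228151, 14820)  from 2·(90075,5851) + (48001,3118)
(x₁, y₁) = (228151, 14820);  228151² − 237·14820² = 1 ✓

228151 14820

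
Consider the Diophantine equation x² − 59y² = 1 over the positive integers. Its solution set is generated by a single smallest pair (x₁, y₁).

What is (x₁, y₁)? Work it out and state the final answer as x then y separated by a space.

530 69

√59 → a₀=7, period (1,2,7,2,1,14); ℓ=6 even so k=5
step 0: (7, 1)  from 7·(1,0) + (0,1)
step 1: (8, 1)  from 1·(7,1) + (1,0)
step 2: (23, 3)  from 2·(8,1) + (7,1)
…
step 4: (361, 47)  from 2·(169,22) + (23,3)
step 5: (530, 69)  from 1·(361,47) + (169,22)
→ (530, 69).  Check: 530²=280900, 59·69²=280899, difference 1.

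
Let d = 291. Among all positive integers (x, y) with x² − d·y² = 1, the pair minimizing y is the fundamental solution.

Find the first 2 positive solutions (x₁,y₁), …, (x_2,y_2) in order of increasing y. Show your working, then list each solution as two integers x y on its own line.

290 17
168199 9860

√291 → a₀=17, period (17,34); ℓ=2 even so k=1
step 0: (17, 1)  from 17·(1,0) + (0,1)
step 1: (290, 17)  from 17·(17,1) + (1,0)
fundamental: x₁=290, y₁=17  (since 84100 − 291·289 = 1)
n=2: (290,17)∘(290,17) = (290·290+291·17·17, 290·17+17·290) = (168199,9860)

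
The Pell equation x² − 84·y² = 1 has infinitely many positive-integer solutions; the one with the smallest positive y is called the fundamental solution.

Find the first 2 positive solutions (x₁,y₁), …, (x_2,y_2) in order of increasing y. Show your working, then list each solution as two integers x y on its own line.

d=84: √d = [9; 6,18] (ℓ=2, even), read p_1/q_1
a_0=9:  p_0=9·1+0=9,  q_0=9·0+1=1
a_1=6:  p_1=6·9+1=55,  q_1=6·1+0=6
→ (55, 6).  Check: 55²=3025, 84·6²=3024, difference 1.
k=2:  x_2 = 55·55+84·6·6 = 6049,  y_2 = 55·6+6·55 = 660

55 6
6049 660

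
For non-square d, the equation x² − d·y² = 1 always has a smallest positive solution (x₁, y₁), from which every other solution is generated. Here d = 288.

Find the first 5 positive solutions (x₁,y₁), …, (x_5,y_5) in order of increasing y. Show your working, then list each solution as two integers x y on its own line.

17 1
577 34
19601 1155
665857 39236
22619537 1332869

√288 = [16; 1,32, …], period ℓ=2 (even) → k=1
a_0=16:  p_0=16·1+0=16,  q_0=16·0+1=1
a_1=1:  p_1=1·16+1=17,  q_1=1·1+0=1
(x₁, y₁) = (17, 1);  17² − 288·1² = 1 ✓
k=2:  x_2 = 17·17+288·1·1 = 577,  y_2 = 17·1+1·17 = 34
k=3:  x_3 = 17·577+288·1·34 = 19601,  y_3 = 17·34+1·577 = 1155
k=4:  x_4 = 17·19601+288·1·1155 = 665857,  y_4 = 17·1155+1·19601 = 39236
k=5:  x_5 = 17·665857+288·1·39236 = 22619537,  y_5 = 17·39236+1·665857 = 1332869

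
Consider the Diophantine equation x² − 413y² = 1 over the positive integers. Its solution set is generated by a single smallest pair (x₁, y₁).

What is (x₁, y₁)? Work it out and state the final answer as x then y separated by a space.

d=413: √d = [20; 3,9,1,4,1,9,3,40] (ℓ=8, even), read p_7/q_7
step 0: (20, 1)  from 20·(1,0) + (0,1)
…
step 5: (3719, 183)  from 1·(3089,152) + (630,31)
step 6: (36560, 1799)  from 9·(3719,183) + (3089,152)
step 7: (113399, 5580)  from 3·(36560,1799) + (3719,183)
→ (113399, 5580).  Check: 113399²=12859333201, 413·5580²=12859333200, difference 1.

113399 5580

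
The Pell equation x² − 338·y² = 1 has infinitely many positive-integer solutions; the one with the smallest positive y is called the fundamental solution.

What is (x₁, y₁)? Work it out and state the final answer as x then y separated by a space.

114243 6214

√338 → a₀=18, period (2,1,1,2,36); ℓ=5 odd so k=9
i=0: a=18 ⇒ p=18, q=1
…
i=3: a=1 ⇒ p=92, q=5
…
i=8: a=1 ⇒ p=43958, q=2391
i=9: a=2 ⇒ p=114243, q=6214
(x₁, y₁) = (114243, 6214);  114243² − 338·6214² = 1 ✓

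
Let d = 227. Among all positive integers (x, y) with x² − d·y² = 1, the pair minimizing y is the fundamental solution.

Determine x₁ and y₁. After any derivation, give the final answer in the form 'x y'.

√227 → a₀=15, period (15,30); ℓ=2 even so k=1
step 0: (15, 1)  from 15·(1,0) + (0,1)
step 1: (226, 15)  from 15·(15,1) + (1,0)
→ (226, 15).  Check: 226²=51076, 227·15²=51075, difference 1.

226 15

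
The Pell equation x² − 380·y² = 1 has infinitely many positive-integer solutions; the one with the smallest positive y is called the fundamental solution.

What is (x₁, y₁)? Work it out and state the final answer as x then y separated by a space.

39 2

√380 = [19; 2,38, …], period ℓ=2 (even) → k=1
step 0: (19, 1)  from 19·(1,0) + (0,1)
step 1: (39, 2)  from 2·(19,1) + (1,0)
fundamental: x₁=39, y₁=2  (since 1521 − 380·4 = 1)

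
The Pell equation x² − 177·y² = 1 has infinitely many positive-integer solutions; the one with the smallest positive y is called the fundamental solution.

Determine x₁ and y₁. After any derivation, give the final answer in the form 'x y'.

62423 4692

√177 → a₀=13, period (3,3,2,8,2,3,3,26); ℓ=8 even so k=7
step 0: (13, 1)  from 13·(1,0) + (0,1)
…
step 2: (133, 10)  from 3·(40,3) + (13,1)
…
step 5: (5468, 411)  from 2·(2581,194) + (306,23)
step 6: (18985, 1427)  from 3·(5468,411) + (2581,194)
step 7: (62423, 4692)  from 3·(18985,1427) + (5468,411)
fundamental: x₁=62423, y₁=4692  (since 3896630929 − 177·22014864 = 1)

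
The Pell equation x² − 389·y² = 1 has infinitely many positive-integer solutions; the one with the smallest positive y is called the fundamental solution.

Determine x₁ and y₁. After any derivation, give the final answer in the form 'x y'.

3287049 166660

√389 → a₀=19, period (1,2,1,1,1,1,2,1,38); ℓ=9 odd so k=17
i=0: a=19 ⇒ p=19, q=1
i=1: a=1 ⇒ p=20, q=1
i=2: a=2 ⇒ p=59, q=3
…
i=5: a=1 ⇒ p=217, q=11
…
i=8: a=1 ⇒ p=1282, q=65
…
i=12: a=1 ⇒ p=202418, q=10263
…
i=16: a=2 ⇒ p=2376809, q=120509
i=17: a=1 ⇒ p=3287049, q=166660
(x₁, y₁) = (3287049, 166660);  3287049² − 389·166660² = 1 ✓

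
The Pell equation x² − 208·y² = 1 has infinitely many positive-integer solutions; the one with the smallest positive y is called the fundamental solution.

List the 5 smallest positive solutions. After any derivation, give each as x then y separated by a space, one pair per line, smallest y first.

649 45
842401 58410
1093435849 75816135
1419278889601 98409284820
1842222905266249 127735175880225

√208 = [14; 2,2,1,2,2,28, …], period ℓ=6 (even) → k=5
k=0  a_k=14  p_k/q_k = 14/1
…
k=4  a_k=2  p_k/q_k = 274/19
k=5  a_k=2  p_k/q_k = 649/45
→ (649, 45).  Check: 649²=421201, 208·45²=421200, difference 1.
n=2: (649,45)∘(649,45) = (649·649+208·45·45, 649·45+45·649) = (842401,58410)
n=3: (842401,58410)∘(649,45) = (649·842401+208·45·58410, 649·58410+45·842401) = (1093435849,75816135)
n=4: (1093435849,75816135)∘(649,45) = (649·1093435849+208·45·75816135, 649·75816135+45·1093435849) = (1419278889601,98409284820)
n=5: (1419278889601,98409284820)∘(649,45) = (649·1419278889601+208·45·98409284820, 649·98409284820+45·1419278889601) = (1842222905266249,127735175880225)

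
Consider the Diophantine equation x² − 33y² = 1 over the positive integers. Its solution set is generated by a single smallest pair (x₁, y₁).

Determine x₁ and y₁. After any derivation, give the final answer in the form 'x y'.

√33 = [5; 1,2,1,10, …], period ℓ=4 (even) → k=3
i=0: a=5 ⇒ p=5, q=1
…
i=2: a=2 ⇒ p=17, q=3
i=3: a=1 ⇒ p=23, q=4
fundamental: x₁=23, y₁=4  (since 529 − 33·16 = 1)

23 4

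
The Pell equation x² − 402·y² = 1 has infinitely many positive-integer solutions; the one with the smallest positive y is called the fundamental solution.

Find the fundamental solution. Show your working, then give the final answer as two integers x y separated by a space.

√402 = [20; 20,40, …], period ℓ=2 (even) → k=1
k=0  a_k=20  p_k/q_k = 20/1
k=1  a_k=20  p_k/q_k = 401/20
→ (401, 20).  Check: 401²=160801, 402·20²=160800, difference 1.

401 20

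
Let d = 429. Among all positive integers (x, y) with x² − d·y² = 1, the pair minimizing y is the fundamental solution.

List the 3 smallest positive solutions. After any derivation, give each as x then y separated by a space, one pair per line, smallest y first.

d=429: √d = [20; 1,2,2,9,1,12,1,9,2,2,1,40] (ℓ=12, even), read p_11/q_11
k=0  a_k=20  p_k/q_k = 20/1
…
k=2  a_k=2  p_k/q_k = 62/3
k=3  a_k=2  p_k/q_k = 145/7
k=4  a_k=9  p_k/q_k = 1367/66
k=5  a_k=1  p_k/q_k = 1512/73
…
k=7  a_k=1  p_k/q_k = 21023/1015
k=8  a_k=9  p_k/q_k = 208718/10077
k=9  a_k=2  p_k/q_k = 438459/21169
k=10  a_k=2  p_k/q_k = 1085636/52415
k=11  a_k=1  p_k/q_k = 1524095/73584
(x₁, y₁) = (1524095, 73584);  1524095² − 429·73584² = 1 ✓
(x_2, y_2) = (1524095·1524095 + 429·73584·73584, 1524095·73584 + 73584·1524095) = (4645731138049, 224298012960)
(x_3, y_3) = (1524095·4645731138049 + 429·73584·224298012960, 1524095·224298012960 + 73584·4645731138049) = (14161071197688057215, 683702960124468816)

1524095 73584
4645731138049 224298012960
14161071197688057215 683702960124468816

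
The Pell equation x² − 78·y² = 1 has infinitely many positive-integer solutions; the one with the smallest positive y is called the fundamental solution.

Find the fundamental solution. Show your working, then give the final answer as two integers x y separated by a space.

53 6

[8; 1,4,1,16] for √78; ℓ=4 ⇒ convergent index 3
i=0: a=8 ⇒ p=8, q=1
…
i=2: a=4 ⇒ p=44, q=5
i=3: a=1 ⇒ p=53, q=6
(x₁, y₁) = (53, 6);  53² − 78·6² = 1 ✓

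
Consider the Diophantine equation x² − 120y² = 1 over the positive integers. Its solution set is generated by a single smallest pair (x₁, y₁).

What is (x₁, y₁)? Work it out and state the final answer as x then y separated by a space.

√120 = [10; 1,20, …], period ℓ=2 (even) → k=1
step 0: (10, 1)  from 10·(1,0) + (0,1)
step 1: (11, 1)  from 1·(10,1) + (1,0)
→ (11, 1).  Check: 11²=121, 120·1²=120, difference 1.

11 1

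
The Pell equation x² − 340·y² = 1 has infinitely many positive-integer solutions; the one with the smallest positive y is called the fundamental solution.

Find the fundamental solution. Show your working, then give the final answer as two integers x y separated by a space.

d=340: √d = [18; 2,3,1,1,1,…,3,2,36] (ℓ=14, even), read p_13/q_13
a_0=18:  p_0=18·1+0=18,  q_0=18·0+1=1
a_1=2:  p_1=2·18+1=37,  q_1=2·1+0=2
a_2=3:  p_2=3·37+18=129,  q_2=3·2+1=7
…
a_4=1:  p_4=1·166+129=295,  q_4=1·9+7=16
a_5=1:  p_5=1·295+166=461,  q_5=1·16+9=25
…
a_7=8:  p_7=8·756+461=6509,  q_7=8·41+25=353
…
a_11=1:  p_11=1·21039+13774=34813,  q_11=1·1141+747=1888
a_12=3:  p_12=3·34813+21039=125478,  q_12=3·1888+1141=6805
a_13=2:  p_13=2·125478+34813=285769,  q_13=2·6805+1888=15498
fundamental: x₁=285769, y₁=15498  (since 81663921361 − 340·240188004 = 1)

285769 15498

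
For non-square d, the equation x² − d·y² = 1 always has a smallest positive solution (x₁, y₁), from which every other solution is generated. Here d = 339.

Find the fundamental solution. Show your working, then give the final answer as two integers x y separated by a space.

97970 5321

√339 → a₀=18, period (2,2,2,1,17,1,2,2,2,36); ℓ=10 even so k=9
step 0: (18, 1)  from 18·(1,0) + (0,1)
step 1: (37, 2)  from 2·(18,1) + (1,0)
step 2: (92, 5)  from 2·(37,2) + (18,1)
…
step 5: (5542, 301)  from 17·(313,17) + (221,12)
step 6: (5855, 318)  from 1·(5542,301) + (313,17)
…
step 8: (40359, 2192)  from 2·(17252,937) + (5855,318)
step 9: (97970, 5321)  from 2·(40359,2192) + (17252,937)
→ (97970, 5321).  Check: 97970²=9598120900, 339·5321²=9598120899, difference 1.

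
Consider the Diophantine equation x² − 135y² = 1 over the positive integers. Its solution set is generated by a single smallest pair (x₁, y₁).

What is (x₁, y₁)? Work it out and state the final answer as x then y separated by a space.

244 21

[11; 1,1,1,1,1,1,1,22] for √135; ℓ=8 ⇒ convergent index 7
k=0  a_k=11  p_k/q_k = 11/1
k=1  a_k=1  p_k/q_k = 12/1
…
k=3  a_k=1  p_k/q_k = 35/3
k=4  a_k=1  p_k/q_k = 58/5
k=5  a_k=1  p_k/q_k = 93/8
k=6  a_k=1  p_k/q_k = 151/13
k=7  a_k=1  p_k/q_k = 244/21
fundamental: x₁=244, y₁=21  (since 59536 − 135·441 = 1)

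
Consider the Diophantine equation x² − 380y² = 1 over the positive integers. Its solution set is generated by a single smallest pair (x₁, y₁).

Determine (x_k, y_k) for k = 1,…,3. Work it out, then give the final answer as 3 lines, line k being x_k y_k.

[19; 2,38] for √380; ℓ=2 ⇒ convergent index 1
a_0=19:  p_0=19·1+0=19,  q_0=19·0+1=1
a_1=2:  p_1=2·19+1=39,  q_1=2·1+0=2
fundamental: x₁=39, y₁=2  (since 1521 − 380·4 = 1)
(39+2√380)^2 = 3041 + 156√380
(39+2√380)^3 = 237159 + 12166√380

39 2
3041 156
237159 12166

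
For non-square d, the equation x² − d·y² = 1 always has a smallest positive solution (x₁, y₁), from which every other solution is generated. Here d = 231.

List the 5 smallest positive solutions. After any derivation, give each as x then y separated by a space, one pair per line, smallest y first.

76 5
11551 760
1755676 115515
266851201 17557520
40559626876 2668627525

d=231: √d = [15; 5,30] (ℓ=2, even), read p_1/q_1
i=0: a=15 ⇒ p=15, q=1
i=1: a=5 ⇒ p=76, q=5
→ (76, 5).  Check: 76²=5776, 231·5²=5775, difference 1.
(76+5√231)^2 = 11551 + 760√231
(76+5√231)^3 = 1755676 + 115515√231
(76+5√231)^4 = 266851201 + 17557520√231
(76+5√231)^5 = 40559626876 + 2668627525√231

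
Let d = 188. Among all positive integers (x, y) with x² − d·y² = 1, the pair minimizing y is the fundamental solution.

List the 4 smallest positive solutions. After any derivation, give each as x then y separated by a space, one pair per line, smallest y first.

d=188: √d = [13; 1,2,2,6,2,2,1,26] (ℓ=8, even), read p_7/q_7
k=0  a_k=13  p_k/q_k = 13/1
…
k=2  a_k=2  p_k/q_k = 41/3
…
k=4  a_k=6  p_k/q_k = 617/45
…
k=6  a_k=2  p_k/q_k = 3277/239
k=7  a_k=1  p_k/q_k = 4607/336
fundamental: x₁=4607, y₁=336  (since 21224449 − 188·112896 = 1)
(x_2, y_2) = (4607·4607 + 188·336·336, 4607·336 + 336·4607) = (42448897, 3095904)
(x_3, y_3) = (4607·42448897 + 188·336·3095904, 4607·3095904 + 336·42448897) = (391124132351, 28525659120)
(x_4, y_4) = (4607·391124132351 + 188·336·28525659120, 4607·28525659120 + 336·391124132351) = (3603817713033217, 262835420035776)

4607 336
42448897 3095904
391124132351 28525659120
3603817713033217 262835420035776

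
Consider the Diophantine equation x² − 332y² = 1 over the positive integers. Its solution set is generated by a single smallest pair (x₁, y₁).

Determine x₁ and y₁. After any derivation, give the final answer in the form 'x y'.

√332 → a₀=18, period (4,1,1,8,1,1,4,36); ℓ=8 even so k=7
step 0: (18, 1)  from 18·(1,0) + (0,1)
…
step 2: (91, 5)  from 1·(73,4) + (18,1)
…
step 4: (1403, 77)  from 8·(164,9) + (91,5)
step 5: (1567, 86)  from 1·(1403,77) + (164,9)
step 6: (2970, 163)  from 1·(1567,86) + (1403,77)
step 7: (13447, 738)  from 4·(2970,163) + (1567,86)
fundamental: x₁=13447, y₁=738  (since 180821809 − 332·544644 = 1)

13447 738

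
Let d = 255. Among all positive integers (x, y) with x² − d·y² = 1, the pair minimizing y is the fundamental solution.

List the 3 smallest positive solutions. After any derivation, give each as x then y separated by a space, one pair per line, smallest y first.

√255 → a₀=15, period (1,30); ℓ=2 even so k=1
i=0: a=15 ⇒ p=15, q=1
i=1: a=1 ⇒ p=16, q=1
(x₁, y₁) = (16, 1);  16² − 255·1² = 1 ✓
(16+1√255)^2 = 511 + 32√255
(16+1√255)^3 = 16336 + 1023√255

16 1
511 32
16336 1023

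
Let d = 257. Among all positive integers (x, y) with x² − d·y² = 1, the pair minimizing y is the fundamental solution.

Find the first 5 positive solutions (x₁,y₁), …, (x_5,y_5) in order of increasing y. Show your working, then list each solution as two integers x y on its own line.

513 32
526337 32832
540021249 33685600
554061275137 34561392768
568466328269313 35459955294368

[16; 32] for √257; ℓ=1 ⇒ convergent index 1
a_0=16:  p_0=16·1+0=16,  q_0=16·0+1=1
a_1=32:  p_1=32·16+1=513,  q_1=32·1+0=32
fundamental: x₁=513, y₁=32  (since 263169 − 257·1024 = 1)
(x_2, y_2) = (513·513 + 257·32·32, 513·32 + 32·513) = (526337, 32832)
(x_3, y_3) = (513·526337 + 257·32·32832, 513·32832 + 32·526337) = (540021249, 33685600)
(x_4, y_4) = (513·540021249 + 257·32·33685600, 513·33685600 + 32·540021249) = (554061275137, 34561392768)
(x_5, y_5) = (513·554061275137 + 257·32·34561392768, 513·34561392768 + 32·554061275137) = (568466328269313, 35459955294368)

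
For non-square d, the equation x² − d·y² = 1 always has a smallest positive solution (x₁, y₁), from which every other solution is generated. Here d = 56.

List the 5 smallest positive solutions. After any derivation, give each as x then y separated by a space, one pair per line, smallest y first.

d=56: √d = [7; 2,14] (ℓ=2, even), read p_1/q_1
step 0: (7, 1)  from 7·(1,0) + (0,1)
step 1: (15, 2)  from 2·(7,1) + (1,0)
(x₁, y₁) = (15, 2);  15² − 56·2² = 1 ✓
k=2:  x_2 = 15·15+56·2·2 = 449,  y_2 = 15·2+2·15 = 60
k=3:  x_3 = 15·449+56·2·60 = 13455,  y_3 = 15·60+2·449 = 1798
k=4:  x_4 = 15·13455+56·2·1798 = 403201,  y_4 = 15·1798+2·13455 = 53880
k=5:  x_5 = 15·403201+56·2·53880 = 12082575,  y_5 = 15·53880+2·403201 = 1614602

15 2
449 60
13455 1798
403201 53880
12082575 1614602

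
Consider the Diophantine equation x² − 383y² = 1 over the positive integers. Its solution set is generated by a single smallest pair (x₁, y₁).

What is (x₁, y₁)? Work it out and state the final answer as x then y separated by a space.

18768 959

d=383: √d = [19; 1,1,3,19,3,1,1,38] (ℓ=8, even), read p_7/q_7
k=0  a_k=19  p_k/q_k = 19/1
k=1  a_k=1  p_k/q_k = 20/1
k=2  a_k=1  p_k/q_k = 39/2
k=3  a_k=3  p_k/q_k = 137/7
k=4  a_k=19  p_k/q_k = 2642/135
k=5  a_k=3  p_k/q_k = 8063/412
k=6  a_k=1  p_k/q_k = 10705/547
k=7  a_k=1  p_k/q_k = 18768/959
fundamental: x₁=18768, y₁=959  (since 352237824 − 383·919681 = 1)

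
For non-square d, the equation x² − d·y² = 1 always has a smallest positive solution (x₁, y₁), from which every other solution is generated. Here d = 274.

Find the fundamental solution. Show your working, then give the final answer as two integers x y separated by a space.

√274 = [16; 1,1,4,4,1,1,32, …], period ℓ=7 (odd) → k=13
step 0: (16, 1)  from 16·(1,0) + (0,1)
…
step 2: (33, 2)  from 1·(17,1) + (16,1)
step 3: (149, 9)  from 4·(33,2) + (17,1)
step 4: (629, 38)  from 4·(149,9) + (33,2)
…
step 7: (45802, 2767)  from 32·(1407,85) + (778,47)
step 8: (47209, 2852)  from 1·(45802,2767) + (1407,85)
step 9: (93011, 5619)  from 1·(47209,2852) + (45802,2767)
step 10: (419253, 25328)  from 4·(93011,5619) + (47209,2852)
step 11: (1770023, 106931)  from 4·(419253,25328) + (93011,5619)
step 12: (2189276, 132259)  from 1·(1770023,106931) + (419253,25328)
step 13: (3959299, 239190)  from 1·(2189276,132259) + (1770023,106931)
(x₁, y₁) = (3959299, 239190);  3959299² − 274·239190² = 1 ✓

3959299 239190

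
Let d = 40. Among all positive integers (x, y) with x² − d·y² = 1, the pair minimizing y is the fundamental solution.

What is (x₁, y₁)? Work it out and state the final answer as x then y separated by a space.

d=40: √d = [6; 3,12] (ℓ=2, even), read p_1/q_1
i=0: a=6 ⇒ p=6, q=1
i=1: a=3 ⇒ p=19, q=3
fundamental: x₁=19, y₁=3  (since 361 − 40·9 = 1)

19 3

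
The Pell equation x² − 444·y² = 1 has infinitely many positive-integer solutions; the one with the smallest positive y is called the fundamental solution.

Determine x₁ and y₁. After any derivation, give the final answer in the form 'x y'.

295 14

√444 → a₀=21, period (14,42); ℓ=2 even so k=1
k=0  a_k=21  p_k/q_k = 21/1
k=1  a_k=14  p_k/q_k = 295/14
→ (295, 14).  Check: 295²=87025, 444·14²=87024, difference 1.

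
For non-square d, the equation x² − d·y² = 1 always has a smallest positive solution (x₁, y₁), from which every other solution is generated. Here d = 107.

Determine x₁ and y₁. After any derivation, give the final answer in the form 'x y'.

d=107: √d = [10; 2,1,9,1,2,20] (ℓ=6, even), read p_5/q_5
i=0: a=10 ⇒ p=10, q=1
…
i=4: a=1 ⇒ p=331, q=32
i=5: a=2 ⇒ p=962, q=93
fundamental: x₁=962, y₁=93  (since 925444 − 107·8649 = 1)

962 93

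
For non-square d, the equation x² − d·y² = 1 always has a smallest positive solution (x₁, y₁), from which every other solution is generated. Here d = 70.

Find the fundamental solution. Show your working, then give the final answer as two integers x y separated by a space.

d=70: √d = [8; 2,1,2,1,2,16] (ℓ=6, even), read p_5/q_5
a_0=8:  p_0=8·1+0=8,  q_0=8·0+1=1
…
a_3=2:  p_3=2·25+17=67,  q_3=2·3+2=8
a_4=1:  p_4=1·67+25=92,  q_4=1·8+3=11
a_5=2:  p_5=2·92+67=251,  q_5=2·11+8=30
→ (251, 30).  Check: 251²=63001, 70·30²=63000, difference 1.

251 30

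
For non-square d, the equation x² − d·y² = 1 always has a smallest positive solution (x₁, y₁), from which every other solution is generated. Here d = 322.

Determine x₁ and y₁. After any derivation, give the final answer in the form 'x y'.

323 18

√322 = [17; 1,16,1,34, …], period ℓ=4 (even) → k=3
a_0=17:  p_0=17·1+0=17,  q_0=17·0+1=1
a_1=1:  p_1=1·17+1=18,  q_1=1·1+0=1
a_2=16:  p_2=16·18+17=305,  q_2=16·1+1=17
a_3=1:  p_3=1·305+18=323,  q_3=1·17+1=18
fundamental: x₁=323, y₁=18  (since 104329 − 322·324 = 1)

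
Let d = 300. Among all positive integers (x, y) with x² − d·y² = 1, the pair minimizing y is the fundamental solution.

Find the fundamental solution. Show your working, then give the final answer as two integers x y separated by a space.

1351 78

√300 = [17; 3,8,3,34, …], period ℓ=4 (even) → k=3
step 0: (17, 1)  from 17·(1,0) + (0,1)
step 1: (52, 3)  from 3·(17,1) + (1,0)
step 2: (433, 25)  from 8·(52,3) + (17,1)
step 3: (1351, 78)  from 3·(433,25) + (52,3)
→ (1351, 78).  Check: 1351²=1825201, 300·78²=1825200, difference 1.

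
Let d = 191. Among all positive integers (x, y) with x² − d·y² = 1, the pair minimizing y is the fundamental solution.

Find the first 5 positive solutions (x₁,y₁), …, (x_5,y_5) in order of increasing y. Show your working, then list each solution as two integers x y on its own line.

8994000 650783
161784071999999 11706284604000
2910171887135973018000 210572647456751349217
52348171905801720863712000001 3787780782452031563430792000
941638916241558444724564320044970000 68134600714746933190345629744650783

[13; 1,4,1,1,3,…,4,1,26] for √191; ℓ=16 ⇒ convergent index 15
step 0: (13, 1)  from 13·(1,0) + (0,1)
step 1: (14, 1)  from 1·(13,1) + (1,0)
step 2: (69, 5)  from 4·(14,1) + (13,1)
…
step 4: (152, 11)  from 1·(83,6) + (69,5)
…
step 6: (1230, 89)  from 2·(539,39) + (152,11)
step 7: (2999, 217)  from 2·(1230,89) + (539,39)
step 8: (40217, 2910)  from 13·(2999,217) + (1230,89)
step 9: (83433, 6037)  from 2·(40217,2910) + (2999,217)
…
step 11: (704682, 50989)  from 3·(207083,14984) + (83433,6037)
…
step 14: (7377553, 533821)  from 4·(1616447,116962) + (911765,65973)
step 15: (8994000, 650783)  from 1·(7377553,533821) + (1616447,116962)
(x₁, y₁) = (8994000, 650783);  8994000² − 191·650783² = 1 ✓
(8994000+650783√191)^2 = 161784071999999 + 11706284604000√191
(8994000+650783√191)^3 = 2910171887135973018000 + 210572647456751349217√191
(8994000+650783√191)^4 = 52348171905801720863712000001 + 3787780782452031563430792000√191
(8994000+650783√191)^5 = 941638916241558444724564320044970000 + 68134600714746933190345629744650783√191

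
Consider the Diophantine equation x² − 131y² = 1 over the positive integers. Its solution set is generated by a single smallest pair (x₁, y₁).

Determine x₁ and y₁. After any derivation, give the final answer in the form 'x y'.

10610 927

√131 = [11; 2,4,11,4,2,22, …], period ℓ=6 (even) → k=5
step 0: (11, 1)  from 11·(1,0) + (0,1)
step 1: (23, 2)  from 2·(11,1) + (1,0)
…
step 3: (1156, 101)  from 11·(103,9) + (23,2)
step 4: (4727, 413)  from 4·(1156,101) + (103,9)
step 5: (10610, 927)  from 2·(4727,413) + (1156,101)
fundamental: x₁=10610, y₁=927  (since 112572100 − 131·859329 = 1)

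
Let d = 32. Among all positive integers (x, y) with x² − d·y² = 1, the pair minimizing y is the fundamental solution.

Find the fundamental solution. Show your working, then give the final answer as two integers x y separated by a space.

[5; 1,1,1,10] for √32; ℓ=4 ⇒ convergent index 3
step 0: (5, 1)  from 5·(1,0) + (0,1)
step 1: (6, 1)  from 1·(5,1) + (1,0)
step 2: (11, 2)  from 1·(6,1) + (5,1)
step 3: (17, 3)  from 1·(11,2) + (6,1)
→ (17, 3).  Check: 17²=289, 32·3²=288, difference 1.

17 3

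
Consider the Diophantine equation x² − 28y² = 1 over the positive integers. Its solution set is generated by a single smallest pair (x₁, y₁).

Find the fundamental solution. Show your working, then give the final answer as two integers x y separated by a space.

127 24

d=28: √d = [5; 3,2,3,10] (ℓ=4, even), read p_3/q_3
a_0=5:  p_0=5·1+0=5,  q_0=5·0+1=1
…
a_2=2:  p_2=2·16+5=37,  q_2=2·3+1=7
a_3=3:  p_3=3·37+16=127,  q_3=3·7+3=24
(x₁, y₁) = (127, 24);  127² − 28·24² = 1 ✓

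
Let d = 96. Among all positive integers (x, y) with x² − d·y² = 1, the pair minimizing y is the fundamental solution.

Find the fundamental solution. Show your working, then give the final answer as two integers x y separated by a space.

√96 → a₀=9, period (1,3,1,18); ℓ=4 even so k=3
k=0  a_k=9  p_k/q_k = 9/1
…
k=2  a_k=3  p_k/q_k = 39/4
k=3  a_k=1  p_k/q_k = 49/5
fundamental: x₁=49, y₁=5  (since 2401 − 96·25 = 1)

49 5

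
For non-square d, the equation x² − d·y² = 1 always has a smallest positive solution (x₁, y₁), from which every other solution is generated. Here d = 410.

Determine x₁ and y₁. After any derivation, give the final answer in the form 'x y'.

81 4

d=410: √d = [20; 4,40] (ℓ=2, even), read p_1/q_1
k=0  a_k=20  p_k/q_k = 20/1
k=1  a_k=4  p_k/q_k = 81/4
→ (81, 4).  Check: 81²=6561, 410·4²=6560, difference 1.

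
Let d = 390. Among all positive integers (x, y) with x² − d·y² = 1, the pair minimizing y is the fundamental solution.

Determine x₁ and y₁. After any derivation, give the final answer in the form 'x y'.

79 4

√390 → a₀=19, period (1,2,1,38); ℓ=4 even so k=3
k=0  a_k=19  p_k/q_k = 19/1
k=1  a_k=1  p_k/q_k = 20/1
k=2  a_k=2  p_k/q_k = 59/3
k=3  a_k=1  p_k/q_k = 79/4
→ (79, 4).  Check: 79²=6241, 390·4²=6240, difference 1.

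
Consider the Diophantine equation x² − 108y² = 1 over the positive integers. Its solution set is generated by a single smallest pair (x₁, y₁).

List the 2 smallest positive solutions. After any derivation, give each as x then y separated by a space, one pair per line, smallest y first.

d=108: √d = [10; 2,1,1,4,1,1,2,20] (ℓ=8, even), read p_7/q_7
a_0=10:  p_0=10·1+0=10,  q_0=10·0+1=1
a_1=2:  p_1=2·10+1=21,  q_1=2·1+0=2
a_2=1:  p_2=1·21+10=31,  q_2=1·2+1=3
a_3=1:  p_3=1·31+21=52,  q_3=1·3+2=5
a_4=4:  p_4=4·52+31=239,  q_4=4·5+3=23
a_5=1:  p_5=1·239+52=291,  q_5=1·23+5=28
a_6=1:  p_6=1·291+239=530,  q_6=1·28+23=51
a_7=2:  p_7=2·530+291=1351,  q_7=2·51+28=130
fundamental: x₁=1351, y₁=130  (since 1825201 − 108·16900 = 1)
n=2: (1351,130)∘(1351,130) = (1351·1351+108·130·130, 1351·130+130·1351) = (3650401,351260)

1351 130
3650401 351260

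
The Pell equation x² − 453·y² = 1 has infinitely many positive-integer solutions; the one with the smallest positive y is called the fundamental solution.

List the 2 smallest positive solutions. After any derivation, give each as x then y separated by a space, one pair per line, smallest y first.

1653751 77700
5469784740001 256992905400

√453 → a₀=21, period (3,1,1,10,14,10,1,1,3,42); ℓ=10 even so k=9
i=0: a=21 ⇒ p=21, q=1
…
i=2: a=1 ⇒ p=85, q=4
i=3: a=1 ⇒ p=149, q=7
i=4: a=10 ⇒ p=1575, q=74
…
i=6: a=10 ⇒ p=223565, q=10504
i=7: a=1 ⇒ p=245764, q=11547
i=8: a=1 ⇒ p=469329, q=22051
i=9: a=3 ⇒ p=1653751, q=77700
→ (1653751, 77700).  Check: 1653751²=2734892370001, 453·77700²=2734892370000, difference 1.
(1653751+77700√453)^2 = 5469784740001 + 256992905400√453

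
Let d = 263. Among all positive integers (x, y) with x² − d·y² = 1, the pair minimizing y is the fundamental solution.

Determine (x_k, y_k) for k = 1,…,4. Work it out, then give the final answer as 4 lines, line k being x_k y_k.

139128 8579
38713200767 2387158224
10772180392483224 664241098768765
2997423827252098776577 184829071176614315616

[16; 4,1,1,1,1,15,1,1,1,1,4,32] for √263; ℓ=12 ⇒ convergent index 11
a_0=16:  p_0=16·1+0=16,  q_0=16·0+1=1
…
a_5=1:  p_5=1·227+146=373,  q_5=1·14+9=23
…
a_9=1:  p_9=1·12017+6195=18212,  q_9=1·741+382=1123
a_10=1:  p_10=1·18212+12017=30229,  q_10=1·1123+741=1864
a_11=4:  p_11=4·30229+18212=139128,  q_11=4·1864+1123=8579
→ (139128, 8579).  Check: 139128²=19356600384, 263·8579²=19356600383, difference 1.
k=2:  x_2 = 139128·139128+263·8579·8579 = 38713200767,  y_2 = 139128·8579+8579·139128 = 2387158224
k=3:  x_3 = 139128·38713200767+263·8579·2387158224 = 10772180392483224,  y_3 = 139128·2387158224+8579·38713200767 = 664241098768765
k=4:  x_4 = 139128·10772180392483224+263·8579·664241098768765 = 2997423827252098776577,  y_4 = 139128·664241098768765+8579·10772180392483224 = 184829071176614315616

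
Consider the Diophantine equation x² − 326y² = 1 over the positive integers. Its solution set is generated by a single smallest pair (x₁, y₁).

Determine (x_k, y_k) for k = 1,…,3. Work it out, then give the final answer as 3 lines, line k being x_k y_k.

325 18
211249 11700
137311525 7604982

d=326: √d = [18; 18,36] (ℓ=2, even), read p_1/q_1
a_0=18:  p_0=18·1+0=18,  q_0=18·0+1=1
a_1=18:  p_1=18·18+1=325,  q_1=18·1+0=18
→ (325, 18).  Check: 325²=105625, 326·18²=105624, difference 1.
(x_2, y_2) = (325·325 + 326·18·18, 325·18 + 18·325) = (211249, 11700)
(x_3, y_3) = (325·211249 + 326·18·11700, 325·11700 + 18·211249) = (137311525, 7604982)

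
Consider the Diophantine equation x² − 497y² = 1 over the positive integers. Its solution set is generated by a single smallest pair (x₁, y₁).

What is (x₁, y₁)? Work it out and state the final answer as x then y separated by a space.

1201887 53912

d=497: √d = [22; 3,2,2,5,6,5,2,2,3,44] (ℓ=10, even), read p_9/q_9
i=0: a=22 ⇒ p=22, q=1
i=1: a=3 ⇒ p=67, q=3
i=2: a=2 ⇒ p=156, q=7
i=3: a=2 ⇒ p=379, q=17
i=4: a=5 ⇒ p=2051, q=92
i=5: a=6 ⇒ p=12685, q=569
i=6: a=5 ⇒ p=65476, q=2937
i=7: a=2 ⇒ p=143637, q=6443
i=8: a=2 ⇒ p=352750, q=15823
i=9: a=3 ⇒ p=1201887, q=53912
fundamental: x₁=1201887, y₁=53912  (since 1444532360769 − 497·2906503744 = 1)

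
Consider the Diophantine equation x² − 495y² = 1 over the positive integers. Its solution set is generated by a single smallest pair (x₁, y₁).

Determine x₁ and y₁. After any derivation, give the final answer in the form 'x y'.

89 4

[22; 4,44] for √495; ℓ=2 ⇒ convergent index 1
a_0=22:  p_0=22·1+0=22,  q_0=22·0+1=1
a_1=4:  p_1=4·22+1=89,  q_1=4·1+0=4
fundamental: x₁=89, y₁=4  (since 7921 − 495·16 = 1)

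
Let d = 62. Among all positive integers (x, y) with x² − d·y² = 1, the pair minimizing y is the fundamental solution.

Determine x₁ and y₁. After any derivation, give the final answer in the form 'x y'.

√62 → a₀=7, period (1,6,1,14); ℓ=4 even so k=3
i=0: a=7 ⇒ p=7, q=1
…
i=2: a=6 ⇒ p=55, q=7
i=3: a=1 ⇒ p=63, q=8
→ (63, 8).  Check: 63²=3969, 62·8²=3968, difference 1.

63 8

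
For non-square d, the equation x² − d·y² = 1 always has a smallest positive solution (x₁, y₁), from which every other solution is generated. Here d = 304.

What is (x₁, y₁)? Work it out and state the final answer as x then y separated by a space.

√304 → a₀=17, period (2,3,2,1,1,1,1,1,2,3,2,34); ℓ=12 even so k=11
k=0  a_k=17  p_k/q_k = 17/1
k=1  a_k=2  p_k/q_k = 35/2
k=2  a_k=3  p_k/q_k = 122/7
…
k=4  a_k=1  p_k/q_k = 401/23
k=5  a_k=1  p_k/q_k = 680/39
k=6  a_k=1  p_k/q_k = 1081/62
k=7  a_k=1  p_k/q_k = 1761/101
…
k=9  a_k=2  p_k/q_k = 7445/427
k=10  a_k=3  p_k/q_k = 25177/1444
k=11  a_k=2  p_k/q_k = 57799/3315
fundamental: x₁=57799, y₁=3315  (since 3340724401 − 304·10989225 = 1)

57799 3315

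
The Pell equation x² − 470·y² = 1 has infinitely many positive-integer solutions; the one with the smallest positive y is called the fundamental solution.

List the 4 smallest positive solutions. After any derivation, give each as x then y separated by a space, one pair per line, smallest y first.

[21; 1,2,8,2,1,42] for √470; ℓ=6 ⇒ convergent index 5
k=0  a_k=21  p_k/q_k = 21/1
k=1  a_k=1  p_k/q_k = 22/1
k=2  a_k=2  p_k/q_k = 65/3
k=3  a_k=8  p_k/q_k = 542/25
k=4  a_k=2  p_k/q_k = 1149/53
k=5  a_k=1  p_k/q_k = 1691/78
fundamental: x₁=1691, y₁=78  (since 2859481 − 470·6084 = 1)
(1691+78√470)^2 = 5718961 + 263796√470
(1691+78√470)^3 = 19341524411 + 892157994√470
(1691+78√470)^4 = 65413029839041 + 3017278071912√470

1691 78
5718961 263796
19341524411 892157994
65413029839041 3017278071912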